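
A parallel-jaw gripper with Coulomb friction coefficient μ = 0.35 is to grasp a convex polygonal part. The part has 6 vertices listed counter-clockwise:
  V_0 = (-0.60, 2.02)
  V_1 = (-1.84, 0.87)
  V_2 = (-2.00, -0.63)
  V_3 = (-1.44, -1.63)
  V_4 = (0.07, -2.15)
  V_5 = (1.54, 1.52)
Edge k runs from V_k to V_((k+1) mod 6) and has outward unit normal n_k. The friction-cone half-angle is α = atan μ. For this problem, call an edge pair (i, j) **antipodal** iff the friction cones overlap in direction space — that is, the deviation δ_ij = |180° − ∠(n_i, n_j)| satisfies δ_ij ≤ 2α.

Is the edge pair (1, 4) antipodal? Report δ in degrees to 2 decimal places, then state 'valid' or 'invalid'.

δ = 15.74°, valid

α = atan 0.35 = 19.29°;  2α = 38.58°
edge 1: e_1 = (-0.16, -1.50);  n_1 = (-0.9944, +0.1061)
edge 4: e_4 = (+1.47, +3.67);  n_4 = (+0.9283, -0.3718)
∠(n_1, n_4) = 164.26°
δ = |180° − 164.26°| = 15.74°
15.74° ≤ 2α = 38.58°  →  valid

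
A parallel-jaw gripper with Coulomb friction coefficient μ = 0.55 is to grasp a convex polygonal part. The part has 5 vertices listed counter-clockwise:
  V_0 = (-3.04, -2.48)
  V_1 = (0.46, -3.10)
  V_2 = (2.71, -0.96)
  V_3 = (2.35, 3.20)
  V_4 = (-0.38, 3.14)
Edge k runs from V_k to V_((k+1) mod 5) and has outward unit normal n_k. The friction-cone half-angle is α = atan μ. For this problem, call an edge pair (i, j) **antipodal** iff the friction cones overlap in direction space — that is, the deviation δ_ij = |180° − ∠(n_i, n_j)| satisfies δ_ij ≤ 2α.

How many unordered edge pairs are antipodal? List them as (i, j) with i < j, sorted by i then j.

α = atan 0.55 = 28.81°;  2α = 57.62°
n_0 = (-0.1744, -0.9847)
n_1 = (+0.6892, -0.7246)
n_2 = (+0.9963, +0.0862)
n_3 = (-0.0220, +0.9998)
n_4 = (-0.9039, +0.4278)
  (0,1): δ = 126.39°  ·
  (0,2): δ = 75.01°  ·
  (0,3): δ = 11.30°  ✓
  (0,4): δ = 74.72°  ·
  (1,2): δ = 128.62°  ·
  (1,3): δ = 42.31°  ✓
  (1,4): δ = 21.11°  ✓
  (2,3): δ = 93.69°  ·
  (2,4): δ = 30.27°  ✓
  (3,4): δ = 116.59°  ·
antipodal pairs: 4

count = 4; pairs: (0,3), (1,3), (1,4), (2,4)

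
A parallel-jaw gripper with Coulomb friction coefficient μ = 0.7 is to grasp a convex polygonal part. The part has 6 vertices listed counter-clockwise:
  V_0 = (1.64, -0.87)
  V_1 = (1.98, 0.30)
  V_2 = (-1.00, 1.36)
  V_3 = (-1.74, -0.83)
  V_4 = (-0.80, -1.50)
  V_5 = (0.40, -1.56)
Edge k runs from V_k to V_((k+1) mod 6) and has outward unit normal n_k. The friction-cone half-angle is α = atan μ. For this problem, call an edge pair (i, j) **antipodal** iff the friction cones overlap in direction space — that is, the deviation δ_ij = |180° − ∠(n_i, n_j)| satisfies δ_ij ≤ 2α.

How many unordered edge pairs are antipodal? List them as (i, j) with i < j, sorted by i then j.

count = 5; pairs: (0,2), (1,3), (1,4), (1,5), (2,5)

α = atan 0.7 = 34.99°;  2α = 69.98°
n_0 = (+0.9603, -0.2791)
n_1 = (+0.3351, +0.9422)
n_2 = (-0.9474, +0.3201)
n_3 = (-0.5804, -0.8143)
n_4 = (-0.0499, -0.9988)
n_5 = (+0.4862, -0.8738)
  (0,1): δ = 93.38°  ·
  (0,2): δ = 2.47°  ✓
  (0,3): δ = 70.72°  ·
  (0,4): δ = 103.34°  ·
  (0,5): δ = 135.30°  ·
  (1,2): δ = 89.09°  ·
  (1,3): δ = 15.90°  ✓
  (1,4): δ = 16.72°  ✓
  (1,5): δ = 48.67°  ✓
  (2,3): δ = 106.81°  ·
  (2,4): δ = 74.19°  ·
  (2,5): δ = 42.24°  ✓
  (3,4): δ = 147.38°  ·
  (3,5): δ = 115.43°  ·
  (4,5): δ = 148.04°  ·
antipodal pairs: 5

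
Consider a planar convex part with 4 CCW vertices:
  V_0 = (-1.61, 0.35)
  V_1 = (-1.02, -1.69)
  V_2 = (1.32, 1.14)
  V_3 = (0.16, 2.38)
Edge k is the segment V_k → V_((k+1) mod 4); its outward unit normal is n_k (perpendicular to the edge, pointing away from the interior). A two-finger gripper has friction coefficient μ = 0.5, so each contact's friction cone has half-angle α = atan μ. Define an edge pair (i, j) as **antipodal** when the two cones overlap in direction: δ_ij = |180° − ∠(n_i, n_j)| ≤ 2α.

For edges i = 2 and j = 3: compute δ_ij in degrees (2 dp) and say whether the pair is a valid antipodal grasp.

δ = 84.18°, invalid

α = atan 0.5 = 26.57°;  2α = 53.13°
edge 2: e_2 = (-1.16, +1.24);  n_2 = (+0.7303, +0.6832)
edge 3: e_3 = (-1.77, -2.03);  n_3 = (-0.7537, +0.6572)
∠(n_2, n_3) = 95.82°
δ = |180° − 95.82°| = 84.18°
84.18° > 2α = 53.13°  →  invalid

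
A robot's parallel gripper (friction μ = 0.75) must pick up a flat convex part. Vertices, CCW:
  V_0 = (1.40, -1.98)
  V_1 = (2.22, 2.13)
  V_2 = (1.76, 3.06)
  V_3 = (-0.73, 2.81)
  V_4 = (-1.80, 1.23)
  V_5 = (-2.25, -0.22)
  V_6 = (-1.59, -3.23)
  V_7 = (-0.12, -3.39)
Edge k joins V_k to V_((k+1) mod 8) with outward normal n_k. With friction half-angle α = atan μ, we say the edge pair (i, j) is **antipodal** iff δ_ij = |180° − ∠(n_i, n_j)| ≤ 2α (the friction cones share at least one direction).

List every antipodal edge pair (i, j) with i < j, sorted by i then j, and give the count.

α = atan 0.75 = 36.87°;  2α = 73.74°
n_0 = (+0.9807, -0.1957)
n_1 = (+0.8963, +0.4434)
n_2 = (-0.0999, +0.9950)
n_3 = (-0.8280, +0.5607)
n_4 = (-0.9551, +0.2964)
n_5 = (-0.9768, -0.2142)
n_6 = (-0.1082, -0.9941)
n_7 = (+0.6801, -0.7331)
  (0,1): δ = 142.40°  ·
  (0,2): δ = 72.98°  ✓
  (0,3): δ = 22.82°  ✓
  (0,4): δ = 5.96°  ✓
  (0,5): δ = 23.65°  ✓
  (0,6): δ = 95.07°  ·
  (0,7): δ = 144.13°  ·
  (1,2): δ = 110.58°  ·
  (1,3): δ = 60.42°  ✓
  (1,4): δ = 43.56°  ✓
  (1,5): δ = 13.95°  ✓
  (1,6): δ = 57.47°  ✓
  (1,7): δ = 106.53°  ·
  (2,3): δ = 129.84°  ·
  (2,4): δ = 112.97°  ·
  (2,5): δ = 83.37°  ·
  (2,6): δ = 11.95°  ✓
  (2,7): δ = 37.12°  ✓
  (3,4): δ = 163.14°  ·
  (3,5): δ = 133.53°  ·
  (3,6): δ = 62.11°  ✓
  (3,7): δ = 13.04°  ✓
  (4,5): δ = 150.39°  ·
  (4,6): δ = 78.97°  ·
  (4,7): δ = 29.91°  ✓
  (5,6): δ = 108.58°  ·
  (5,7): δ = 59.52°  ✓
  (6,7): δ = 130.94°  ·
antipodal pairs: 14

count = 14; pairs: (0,2), (0,3), (0,4), (0,5), (1,3), (1,4), (1,5), (1,6), (2,6), (2,7), (3,6), (3,7), (4,7), (5,7)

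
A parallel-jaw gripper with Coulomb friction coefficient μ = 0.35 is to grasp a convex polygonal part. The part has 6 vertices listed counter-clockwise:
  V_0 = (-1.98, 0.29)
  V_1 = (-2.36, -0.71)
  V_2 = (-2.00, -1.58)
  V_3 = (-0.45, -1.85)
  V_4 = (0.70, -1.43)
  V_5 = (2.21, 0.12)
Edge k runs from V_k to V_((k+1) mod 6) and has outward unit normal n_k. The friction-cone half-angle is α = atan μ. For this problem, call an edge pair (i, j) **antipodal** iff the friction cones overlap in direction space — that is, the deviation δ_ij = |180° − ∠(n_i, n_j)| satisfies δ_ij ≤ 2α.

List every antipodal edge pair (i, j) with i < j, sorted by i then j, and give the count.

count = 3; pairs: (0,4), (2,5), (3,5)

α = atan 0.35 = 19.29°;  2α = 38.58°
n_0 = (-0.9348, +0.3552)
n_1 = (-0.9240, -0.3824)
n_2 = (-0.1716, -0.9852)
n_3 = (+0.3431, -0.9393)
n_4 = (+0.7163, -0.6978)
n_5 = (+0.0405, +0.9992)
  (0,1): δ = 136.71°  ·
  (0,2): δ = 79.07°  ·
  (0,3): δ = 49.13°  ·
  (0,4): δ = 23.44°  ✓
  (0,5): δ = 108.48°  ·
  (1,2): δ = 122.36°  ·
  (1,3): δ = 92.42°  ·
  (1,4): δ = 66.73°  ·
  (1,5): δ = 65.20°  ·
  (2,3): δ = 150.06°  ·
  (2,4): δ = 124.37°  ·
  (2,5): δ = 7.56°  ✓
  (3,4): δ = 154.31°  ·
  (3,5): δ = 22.39°  ✓
  (4,5): δ = 48.07°  ·
antipodal pairs: 3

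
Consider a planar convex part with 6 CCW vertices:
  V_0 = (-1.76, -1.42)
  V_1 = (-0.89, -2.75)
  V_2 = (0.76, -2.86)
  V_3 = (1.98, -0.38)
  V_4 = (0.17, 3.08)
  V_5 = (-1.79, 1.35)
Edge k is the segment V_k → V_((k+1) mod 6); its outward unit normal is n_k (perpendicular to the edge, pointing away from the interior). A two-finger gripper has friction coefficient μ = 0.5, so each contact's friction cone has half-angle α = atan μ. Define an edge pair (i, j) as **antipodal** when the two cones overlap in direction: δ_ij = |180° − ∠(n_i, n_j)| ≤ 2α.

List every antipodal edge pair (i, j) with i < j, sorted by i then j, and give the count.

α = atan 0.5 = 26.57°;  2α = 53.13°
n_0 = (-0.8369, -0.5474)
n_1 = (-0.0665, -0.9978)
n_2 = (+0.8973, -0.4414)
n_3 = (+0.8861, +0.4635)
n_4 = (-0.6617, +0.7497)
n_5 = (-0.9999, -0.0108)
  (0,1): δ = 127.00°  ·
  (0,2): δ = 59.38°  ·
  (0,3): δ = 5.58°  ✓
  (0,4): δ = 98.24°  ·
  (0,5): δ = 147.43°  ·
  (1,2): δ = 112.38°  ·
  (1,3): δ = 58.57°  ·
  (1,4): δ = 45.25°  ✓
  (1,5): δ = 94.43°  ·
  (2,3): δ = 126.19°  ·
  (2,4): δ = 22.37°  ✓
  (2,5): δ = 26.81°  ✓
  (3,4): δ = 76.18°  ·
  (3,5): δ = 26.99°  ✓
  (4,5): δ = 130.81°  ·
antipodal pairs: 5

count = 5; pairs: (0,3), (1,4), (2,4), (2,5), (3,5)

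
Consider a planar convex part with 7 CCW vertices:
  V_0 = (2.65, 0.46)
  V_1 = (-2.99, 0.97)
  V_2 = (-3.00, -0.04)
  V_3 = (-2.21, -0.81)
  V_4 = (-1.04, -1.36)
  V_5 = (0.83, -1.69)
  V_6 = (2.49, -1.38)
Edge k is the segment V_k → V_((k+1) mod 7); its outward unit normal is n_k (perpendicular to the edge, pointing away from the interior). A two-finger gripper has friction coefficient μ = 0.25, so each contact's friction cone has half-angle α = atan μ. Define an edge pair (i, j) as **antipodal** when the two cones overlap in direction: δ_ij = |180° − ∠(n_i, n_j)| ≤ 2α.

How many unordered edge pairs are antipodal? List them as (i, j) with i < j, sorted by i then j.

count = 4; pairs: (0,3), (0,4), (0,5), (1,6)

α = atan 0.25 = 14.04°;  2α = 28.07°
n_0 = (+0.0901, +0.9959)
n_1 = (-1.0000, +0.0099)
n_2 = (-0.6980, -0.7161)
n_3 = (-0.4254, -0.9050)
n_4 = (-0.1738, -0.9848)
n_5 = (+0.1836, -0.9830)
n_6 = (+0.9962, -0.0866)
  (0,1): δ = 85.40°  ·
  (0,2): δ = 39.10°  ·
  (0,3): δ = 20.01°  ✓
  (0,4): δ = 4.84°  ✓
  (0,5): δ = 15.74°  ✓
  (0,6): δ = 90.20°  ·
  (1,2): δ = 133.70°  ·
  (1,3): δ = 114.61°  ·
  (1,4): δ = 99.44°  ·
  (1,5): δ = 78.85°  ·
  (1,6): δ = 4.40°  ✓
  (2,3): δ = 160.91°  ·
  (2,4): δ = 145.74°  ·
  (2,5): δ = 125.16°  ·
  (2,6): δ = 50.70°  ·
  (3,4): δ = 164.83°  ·
  (3,5): δ = 144.24°  ·
  (3,6): δ = 69.79°  ·
  (4,5): δ = 159.41°  ·
  (4,6): δ = 84.96°  ·
  (5,6): δ = 105.55°  ·
antipodal pairs: 4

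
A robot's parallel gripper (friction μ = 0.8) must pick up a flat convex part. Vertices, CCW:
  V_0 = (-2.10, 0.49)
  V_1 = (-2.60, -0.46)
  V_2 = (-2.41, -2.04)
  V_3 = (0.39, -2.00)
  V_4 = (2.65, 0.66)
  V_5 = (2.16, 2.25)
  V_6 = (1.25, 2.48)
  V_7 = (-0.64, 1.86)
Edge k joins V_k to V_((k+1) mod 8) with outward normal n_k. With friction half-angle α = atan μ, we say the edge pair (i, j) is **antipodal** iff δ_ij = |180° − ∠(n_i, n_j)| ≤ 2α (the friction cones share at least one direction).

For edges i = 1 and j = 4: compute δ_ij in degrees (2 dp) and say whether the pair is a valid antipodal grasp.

δ = 10.27°, valid

α = atan 0.8 = 38.66°;  2α = 77.32°
edge 1: e_1 = (+0.19, -1.58);  n_1 = (-0.9928, -0.1194)
edge 4: e_4 = (-0.49, +1.59);  n_4 = (+0.9556, +0.2945)
∠(n_1, n_4) = 169.73°
δ = |180° − 169.73°| = 10.27°
10.27° ≤ 2α = 77.32°  →  valid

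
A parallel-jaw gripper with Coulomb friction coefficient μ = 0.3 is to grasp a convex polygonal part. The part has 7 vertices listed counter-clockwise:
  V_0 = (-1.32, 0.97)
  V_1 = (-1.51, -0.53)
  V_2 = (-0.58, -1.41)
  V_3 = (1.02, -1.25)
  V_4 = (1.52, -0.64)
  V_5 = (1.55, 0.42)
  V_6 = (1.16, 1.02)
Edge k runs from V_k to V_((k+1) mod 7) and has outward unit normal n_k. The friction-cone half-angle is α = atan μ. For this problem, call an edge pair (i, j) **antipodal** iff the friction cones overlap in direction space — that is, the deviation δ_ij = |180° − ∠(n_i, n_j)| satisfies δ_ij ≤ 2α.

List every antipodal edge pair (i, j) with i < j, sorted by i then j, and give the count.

α = atan 0.3 = 16.70°;  2α = 33.40°
n_0 = (-0.9921, +0.1257)
n_1 = (-0.6873, -0.7264)
n_2 = (+0.0995, -0.9950)
n_3 = (+0.7734, -0.6339)
n_4 = (+0.9996, -0.0283)
n_5 = (+0.8384, +0.5450)
n_6 = (-0.0202, +0.9998)
  (0,1): δ = 126.20°  ·
  (0,2): δ = 77.07°  ·
  (0,3): δ = 32.12°  ✓
  (0,4): δ = 5.60°  ✓
  (0,5): δ = 40.24°  ·
  (0,6): δ = 98.37°  ·
  (1,2): δ = 130.87°  ·
  (1,3): δ = 85.92°  ·
  (1,4): δ = 48.20°  ·
  (1,5): δ = 13.56°  ✓
  (1,6): δ = 44.57°  ·
  (2,3): δ = 135.05°  ·
  (2,4): δ = 97.33°  ·
  (2,5): δ = 62.69°  ·
  (2,6): δ = 4.56°  ✓
  (3,4): δ = 142.28°  ·
  (3,5): δ = 107.64°  ·
  (3,6): δ = 49.50°  ·
  (4,5): δ = 145.35°  ·
  (4,6): δ = 87.22°  ·
  (5,6): δ = 121.87°  ·
antipodal pairs: 4

count = 4; pairs: (0,3), (0,4), (1,5), (2,6)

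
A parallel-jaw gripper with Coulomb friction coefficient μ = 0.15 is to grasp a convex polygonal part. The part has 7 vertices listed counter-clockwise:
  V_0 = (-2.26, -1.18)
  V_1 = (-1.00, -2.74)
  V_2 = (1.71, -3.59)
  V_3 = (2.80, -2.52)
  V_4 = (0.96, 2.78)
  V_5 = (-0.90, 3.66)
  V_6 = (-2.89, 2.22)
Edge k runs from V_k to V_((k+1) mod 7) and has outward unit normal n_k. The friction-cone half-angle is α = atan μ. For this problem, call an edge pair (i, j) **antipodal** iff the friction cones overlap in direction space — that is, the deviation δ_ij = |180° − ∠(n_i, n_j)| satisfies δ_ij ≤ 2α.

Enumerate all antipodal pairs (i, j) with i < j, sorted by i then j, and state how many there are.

α = atan 0.15 = 8.53°;  2α = 17.06°
n_0 = (-0.7779, -0.6283)
n_1 = (-0.2993, -0.9542)
n_2 = (+0.7005, -0.7136)
n_3 = (+0.9447, +0.3280)
n_4 = (+0.4277, +0.9039)
n_5 = (-0.5862, +0.8101)
n_6 = (-0.9833, -0.1822)
  (0,1): δ = 146.34°  ·
  (0,2): δ = 84.46°  ·
  (0,3): δ = 19.78°  ·
  (0,4): δ = 25.75°  ·
  (0,5): δ = 86.96°  ·
  (0,6): δ = 151.57°  ·
  (1,2): δ = 118.12°  ·
  (1,3): δ = 53.44°  ·
  (1,4): δ = 7.91°  ✓
  (1,5): δ = 53.30°  ·
  (1,6): δ = 117.91°  ·
  (2,3): δ = 115.32°  ·
  (2,4): δ = 69.79°  ·
  (2,5): δ = 8.58°  ✓
  (2,6): δ = 56.03°  ·
  (3,4): δ = 134.47°  ·
  (3,5): δ = 73.26°  ·
  (3,6): δ = 8.65°  ✓
  (4,5): δ = 118.79°  ·
  (4,6): δ = 54.18°  ·
  (5,6): δ = 115.39°  ·
antipodal pairs: 3

count = 3; pairs: (1,4), (2,5), (3,6)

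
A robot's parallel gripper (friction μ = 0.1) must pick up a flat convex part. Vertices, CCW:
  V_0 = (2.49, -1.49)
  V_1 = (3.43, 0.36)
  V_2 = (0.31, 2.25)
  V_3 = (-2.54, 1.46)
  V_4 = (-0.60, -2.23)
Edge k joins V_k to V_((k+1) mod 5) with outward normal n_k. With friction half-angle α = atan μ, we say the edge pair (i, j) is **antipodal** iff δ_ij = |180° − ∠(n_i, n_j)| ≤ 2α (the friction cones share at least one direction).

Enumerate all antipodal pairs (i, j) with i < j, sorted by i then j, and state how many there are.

α = atan 0.1 = 5.71°;  2α = 11.42°
n_0 = (+0.8915, -0.4530)
n_1 = (+0.5181, +0.8553)
n_2 = (-0.2671, +0.9637)
n_3 = (-0.8851, -0.4654)
n_4 = (+0.2329, -0.9725)
  (0,1): δ = 94.27°  ·
  (0,2): δ = 47.57°  ·
  (0,3): δ = 54.67°  ·
  (0,4): δ = 130.40°  ·
  (1,2): δ = 133.30°  ·
  (1,3): δ = 31.06°  ·
  (1,4): δ = 44.67°  ·
  (2,3): δ = 77.76°  ·
  (2,4): δ = 2.03°  ✓
  (3,4): δ = 104.27°  ·
antipodal pairs: 1

count = 1; pairs: (2,4)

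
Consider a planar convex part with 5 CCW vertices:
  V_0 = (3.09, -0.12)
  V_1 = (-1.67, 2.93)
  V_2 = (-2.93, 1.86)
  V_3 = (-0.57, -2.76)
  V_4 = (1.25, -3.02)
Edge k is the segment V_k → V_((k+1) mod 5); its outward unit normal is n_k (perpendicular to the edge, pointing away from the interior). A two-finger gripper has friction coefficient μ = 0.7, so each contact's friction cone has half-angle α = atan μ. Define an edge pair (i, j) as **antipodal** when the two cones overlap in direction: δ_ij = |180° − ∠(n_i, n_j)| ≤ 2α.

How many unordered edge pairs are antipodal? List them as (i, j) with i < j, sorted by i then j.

α = atan 0.7 = 34.99°;  2α = 69.98°
n_0 = (+0.5395, +0.8420)
n_1 = (-0.6473, +0.7622)
n_2 = (-0.8905, -0.4549)
n_3 = (-0.1414, -0.9899)
n_4 = (+0.8444, -0.5357)
  (0,1): δ = 107.01°  ·
  (0,2): δ = 30.29°  ✓
  (0,3): δ = 24.52°  ✓
  (0,4): δ = 90.26°  ·
  (1,2): δ = 103.28°  ·
  (1,3): δ = 48.47°  ✓
  (1,4): δ = 17.27°  ✓
  (2,3): δ = 125.19°  ·
  (2,4): δ = 59.45°  ✓
  (3,4): δ = 114.26°  ·
antipodal pairs: 5

count = 5; pairs: (0,2), (0,3), (1,3), (1,4), (2,4)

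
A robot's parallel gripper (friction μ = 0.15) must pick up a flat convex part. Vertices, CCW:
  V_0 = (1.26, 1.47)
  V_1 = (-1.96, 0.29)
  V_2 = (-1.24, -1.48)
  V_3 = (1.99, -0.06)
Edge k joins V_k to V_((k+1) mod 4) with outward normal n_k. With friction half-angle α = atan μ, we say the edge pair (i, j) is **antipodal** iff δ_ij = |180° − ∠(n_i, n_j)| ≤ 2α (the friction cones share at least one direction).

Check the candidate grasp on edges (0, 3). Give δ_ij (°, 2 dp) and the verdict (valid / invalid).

α = atan 0.15 = 8.53°;  2α = 17.06°
edge 0: e_0 = (-3.22, -1.18);  n_0 = (-0.3441, +0.9389)
edge 3: e_3 = (-0.73, +1.53);  n_3 = (+0.9025, +0.4306)
∠(n_0, n_3) = 84.62°
δ = |180° − 84.62°| = 95.38°
95.38° > 2α = 17.06°  →  invalid

δ = 95.38°, invalid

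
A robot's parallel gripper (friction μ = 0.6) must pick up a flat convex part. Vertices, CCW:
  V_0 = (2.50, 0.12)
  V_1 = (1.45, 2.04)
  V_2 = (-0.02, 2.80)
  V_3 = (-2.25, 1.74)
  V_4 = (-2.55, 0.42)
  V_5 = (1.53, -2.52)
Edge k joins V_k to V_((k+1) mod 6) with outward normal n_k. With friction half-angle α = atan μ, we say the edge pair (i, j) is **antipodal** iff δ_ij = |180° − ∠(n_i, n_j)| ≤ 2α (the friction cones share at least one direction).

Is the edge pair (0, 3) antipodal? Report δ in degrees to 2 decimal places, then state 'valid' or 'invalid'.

δ = 41.48°, valid

α = atan 0.6 = 30.96°;  2α = 61.93°
edge 0: e_0 = (-1.05, +1.92);  n_0 = (+0.8774, +0.4798)
edge 3: e_3 = (-0.30, -1.32);  n_3 = (-0.9751, +0.2216)
∠(n_0, n_3) = 138.52°
δ = |180° − 138.52°| = 41.48°
41.48° ≤ 2α = 61.93°  →  valid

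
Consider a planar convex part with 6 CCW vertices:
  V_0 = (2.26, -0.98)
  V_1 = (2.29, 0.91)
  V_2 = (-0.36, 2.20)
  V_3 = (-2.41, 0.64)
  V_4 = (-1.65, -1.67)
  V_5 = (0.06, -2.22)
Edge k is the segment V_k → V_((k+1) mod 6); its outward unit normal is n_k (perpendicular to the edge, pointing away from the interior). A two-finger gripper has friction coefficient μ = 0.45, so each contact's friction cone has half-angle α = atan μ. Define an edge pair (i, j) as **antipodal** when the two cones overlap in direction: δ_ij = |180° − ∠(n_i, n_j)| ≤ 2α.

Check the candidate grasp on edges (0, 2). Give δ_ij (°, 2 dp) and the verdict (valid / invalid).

α = atan 0.45 = 24.23°;  2α = 48.46°
edge 0: e_0 = (+0.03, +1.89);  n_0 = (+0.9999, -0.0159)
edge 2: e_2 = (-2.05, -1.56);  n_2 = (-0.6056, +0.7958)
∠(n_0, n_2) = 128.18°
δ = |180° − 128.18°| = 51.82°
51.82° > 2α = 48.46°  →  invalid

δ = 51.82°, invalid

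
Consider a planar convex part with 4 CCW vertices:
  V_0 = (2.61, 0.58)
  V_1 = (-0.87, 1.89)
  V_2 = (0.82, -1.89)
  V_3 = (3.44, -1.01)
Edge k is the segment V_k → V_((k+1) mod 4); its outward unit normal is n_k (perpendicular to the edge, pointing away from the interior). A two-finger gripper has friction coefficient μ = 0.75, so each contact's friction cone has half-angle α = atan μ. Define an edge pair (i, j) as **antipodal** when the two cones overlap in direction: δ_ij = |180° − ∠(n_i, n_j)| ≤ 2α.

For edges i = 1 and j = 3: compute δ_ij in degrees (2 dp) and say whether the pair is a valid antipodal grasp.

α = atan 0.75 = 36.87°;  2α = 73.74°
edge 1: e_1 = (+1.69, -3.78);  n_1 = (-0.9129, -0.4082)
edge 3: e_3 = (-0.83, +1.59);  n_3 = (+0.8865, +0.4628)
∠(n_1, n_3) = 176.52°
δ = |180° − 176.52°| = 3.48°
3.48° ≤ 2α = 73.74°  →  valid

δ = 3.48°, valid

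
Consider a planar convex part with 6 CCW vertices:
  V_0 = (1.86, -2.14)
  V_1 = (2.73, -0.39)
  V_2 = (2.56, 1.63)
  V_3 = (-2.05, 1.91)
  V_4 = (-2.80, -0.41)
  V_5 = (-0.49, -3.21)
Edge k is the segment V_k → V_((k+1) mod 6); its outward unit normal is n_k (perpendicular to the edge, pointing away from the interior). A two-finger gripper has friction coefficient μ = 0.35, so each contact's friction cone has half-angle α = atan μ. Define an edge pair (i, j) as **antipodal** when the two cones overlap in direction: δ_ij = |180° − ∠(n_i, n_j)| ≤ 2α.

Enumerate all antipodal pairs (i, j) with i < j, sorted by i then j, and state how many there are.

count = 4; pairs: (0,3), (1,3), (1,4), (2,5)

α = atan 0.35 = 19.29°;  2α = 38.58°
n_0 = (+0.8954, -0.4452)
n_1 = (+0.9965, +0.0839)
n_2 = (+0.0606, +0.9982)
n_3 = (-0.9515, +0.3076)
n_4 = (-0.7714, -0.6364)
n_5 = (+0.4144, -0.9101)
  (0,1): δ = 148.76°  ·
  (0,2): δ = 67.04°  ·
  (0,3): δ = 8.52°  ✓
  (0,4): δ = 65.96°  ·
  (0,5): δ = 140.91°  ·
  (1,2): δ = 98.29°  ·
  (1,3): δ = 22.73°  ✓
  (1,4): δ = 34.71°  ✓
  (1,5): δ = 109.67°  ·
  (2,3): δ = 104.44°  ·
  (2,4): δ = 47.00°  ·
  (2,5): δ = 27.96°  ✓
  (3,4): δ = 122.56°  ·
  (3,5): δ = 47.60°  ·
  (4,5): δ = 105.04°  ·
antipodal pairs: 4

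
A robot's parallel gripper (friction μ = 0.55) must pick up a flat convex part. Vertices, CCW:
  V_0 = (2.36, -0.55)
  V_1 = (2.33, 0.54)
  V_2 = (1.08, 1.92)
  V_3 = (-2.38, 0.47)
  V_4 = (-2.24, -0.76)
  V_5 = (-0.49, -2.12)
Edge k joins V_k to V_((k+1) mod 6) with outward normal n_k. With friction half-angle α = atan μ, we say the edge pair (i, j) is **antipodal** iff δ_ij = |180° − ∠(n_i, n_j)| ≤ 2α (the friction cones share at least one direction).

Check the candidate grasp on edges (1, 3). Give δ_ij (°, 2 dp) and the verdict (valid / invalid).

δ = 35.68°, valid

α = atan 0.55 = 28.81°;  2α = 57.62°
edge 1: e_1 = (-1.25, +1.38);  n_1 = (+0.7412, +0.6713)
edge 3: e_3 = (+0.14, -1.23);  n_3 = (-0.9936, -0.1131)
∠(n_1, n_3) = 144.32°
δ = |180° − 144.32°| = 35.68°
35.68° ≤ 2α = 57.62°  →  valid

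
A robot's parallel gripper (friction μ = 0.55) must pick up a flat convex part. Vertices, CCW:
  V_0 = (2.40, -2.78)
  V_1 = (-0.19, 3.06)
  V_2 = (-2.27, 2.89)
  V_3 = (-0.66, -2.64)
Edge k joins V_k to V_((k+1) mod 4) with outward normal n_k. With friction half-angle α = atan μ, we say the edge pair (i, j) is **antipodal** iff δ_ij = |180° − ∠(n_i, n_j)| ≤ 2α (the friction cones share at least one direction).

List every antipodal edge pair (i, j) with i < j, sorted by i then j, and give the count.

count = 2; pairs: (0,2), (1,3)

α = atan 0.55 = 28.81°;  2α = 57.62°
n_0 = (+0.9141, +0.4054)
n_1 = (-0.0815, +0.9967)
n_2 = (-0.9601, -0.2795)
n_3 = (-0.0457, -0.9990)
  (0,1): δ = 109.24°  ·
  (0,2): δ = 7.68°  ✓
  (0,3): δ = 63.46°  ·
  (1,2): δ = 78.44°  ·
  (1,3): δ = 7.29°  ✓
  (2,3): δ = 108.85°  ·
antipodal pairs: 2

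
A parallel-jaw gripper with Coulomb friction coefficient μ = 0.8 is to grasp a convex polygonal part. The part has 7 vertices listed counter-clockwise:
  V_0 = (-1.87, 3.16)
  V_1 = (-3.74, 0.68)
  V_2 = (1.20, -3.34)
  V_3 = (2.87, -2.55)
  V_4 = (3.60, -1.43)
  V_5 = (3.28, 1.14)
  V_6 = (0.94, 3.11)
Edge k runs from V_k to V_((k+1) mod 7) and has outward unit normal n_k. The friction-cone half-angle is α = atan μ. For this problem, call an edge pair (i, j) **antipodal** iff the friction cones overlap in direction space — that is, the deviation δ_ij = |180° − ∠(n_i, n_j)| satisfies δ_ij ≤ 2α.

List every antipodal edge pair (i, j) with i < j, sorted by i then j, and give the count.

α = atan 0.8 = 38.66°;  2α = 77.32°
n_0 = (-0.7985, +0.6021)
n_1 = (-0.6312, -0.7756)
n_2 = (+0.4276, -0.9040)
n_3 = (+0.8378, -0.5460)
n_4 = (+0.9923, +0.1236)
n_5 = (+0.6440, +0.7650)
n_6 = (+0.0178, +0.9998)
  (0,1): δ = 92.12°  ·
  (0,2): δ = 27.67°  ✓
  (0,3): δ = 3.92°  ✓
  (0,4): δ = 44.12°  ✓
  (0,5): δ = 86.92°  ·
  (0,6): δ = 126.00°  ·
  (1,2): δ = 115.55°  ·
  (1,3): δ = 83.96°  ·
  (1,4): δ = 43.76°  ✓
  (1,5): δ = 0.96°  ✓
  (1,6): δ = 38.12°  ✓
  (2,3): δ = 148.41°  ·
  (2,4): δ = 108.22°  ·
  (2,5): δ = 65.41°  ✓
  (2,6): δ = 26.34°  ✓
  (3,4): δ = 139.81°  ·
  (3,5): δ = 97.00°  ·
  (3,6): δ = 57.92°  ✓
  (4,5): δ = 137.19°  ·
  (4,6): δ = 98.12°  ·
  (5,6): δ = 140.93°  ·
antipodal pairs: 9

count = 9; pairs: (0,2), (0,3), (0,4), (1,4), (1,5), (1,6), (2,5), (2,6), (3,6)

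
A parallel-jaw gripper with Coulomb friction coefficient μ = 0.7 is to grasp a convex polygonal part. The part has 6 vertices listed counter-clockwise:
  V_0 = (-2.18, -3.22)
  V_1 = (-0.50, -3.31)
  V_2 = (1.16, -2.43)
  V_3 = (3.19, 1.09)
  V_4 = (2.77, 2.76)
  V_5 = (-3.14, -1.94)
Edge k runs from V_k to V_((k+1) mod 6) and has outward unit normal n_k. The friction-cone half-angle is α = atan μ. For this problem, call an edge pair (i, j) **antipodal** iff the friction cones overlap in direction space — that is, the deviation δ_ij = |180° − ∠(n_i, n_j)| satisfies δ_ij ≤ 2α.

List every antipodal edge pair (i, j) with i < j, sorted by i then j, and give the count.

α = atan 0.7 = 34.99°;  2α = 69.98°
n_0 = (-0.0535, -0.9986)
n_1 = (+0.4684, -0.8835)
n_2 = (+0.8663, -0.4996)
n_3 = (+0.9698, +0.2439)
n_4 = (-0.6224, +0.7827)
n_5 = (-0.8000, -0.6000)
  (0,1): δ = 149.00°  ·
  (0,2): δ = 116.91°  ·
  (0,3): δ = 72.82°  ·
  (0,4): δ = 41.56°  ✓
  (0,5): δ = 129.94°  ·
  (1,2): δ = 147.90°  ·
  (1,3): δ = 103.81°  ·
  (1,4): δ = 10.56°  ✓
  (1,5): δ = 98.94°  ·
  (2,3): δ = 135.91°  ·
  (2,4): δ = 21.53°  ✓
  (2,5): δ = 66.84°  ✓
  (3,4): δ = 65.62°  ✓
  (3,5): δ = 22.75°  ✓
  (4,5): δ = 91.62°  ·
antipodal pairs: 6

count = 6; pairs: (0,4), (1,4), (2,4), (2,5), (3,4), (3,5)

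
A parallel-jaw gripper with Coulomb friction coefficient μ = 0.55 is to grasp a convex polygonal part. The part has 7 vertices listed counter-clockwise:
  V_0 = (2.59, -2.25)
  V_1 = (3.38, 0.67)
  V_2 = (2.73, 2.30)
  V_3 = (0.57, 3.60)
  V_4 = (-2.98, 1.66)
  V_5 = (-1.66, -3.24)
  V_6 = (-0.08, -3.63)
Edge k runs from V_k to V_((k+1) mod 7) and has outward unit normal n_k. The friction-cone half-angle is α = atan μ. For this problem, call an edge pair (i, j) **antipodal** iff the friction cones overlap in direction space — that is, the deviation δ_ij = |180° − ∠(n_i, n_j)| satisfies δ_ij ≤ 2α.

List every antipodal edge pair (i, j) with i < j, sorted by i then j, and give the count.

α = atan 0.55 = 28.81°;  2α = 57.62°
n_0 = (+0.9653, -0.2612)
n_1 = (+0.9289, +0.3704)
n_2 = (+0.5157, +0.8568)
n_3 = (-0.4795, +0.8775)
n_4 = (-0.9656, -0.2601)
n_5 = (-0.2396, -0.9709)
n_6 = (+0.4592, -0.8884)
  (0,1): δ = 143.12°  ·
  (0,2): δ = 105.90°  ·
  (0,3): δ = 46.21°  ✓
  (0,4): δ = 30.22°  ✓
  (0,5): δ = 91.27°  ·
  (0,6): δ = 132.47°  ·
  (1,2): δ = 142.78°  ·
  (1,3): δ = 83.09°  ·
  (1,4): δ = 6.66°  ✓
  (1,5): δ = 54.39°  ✓
  (1,6): δ = 95.59°  ·
  (2,3): δ = 120.30°  ·
  (2,4): δ = 43.88°  ✓
  (2,5): δ = 17.18°  ✓
  (2,6): δ = 58.37°  ·
  (3,4): δ = 103.58°  ·
  (3,5): δ = 42.52°  ✓
  (3,6): δ = 1.32°  ✓
  (4,5): δ = 118.94°  ·
  (4,6): δ = 77.74°  ·
  (5,6): δ = 138.80°  ·
antipodal pairs: 8

count = 8; pairs: (0,3), (0,4), (1,4), (1,5), (2,4), (2,5), (3,5), (3,6)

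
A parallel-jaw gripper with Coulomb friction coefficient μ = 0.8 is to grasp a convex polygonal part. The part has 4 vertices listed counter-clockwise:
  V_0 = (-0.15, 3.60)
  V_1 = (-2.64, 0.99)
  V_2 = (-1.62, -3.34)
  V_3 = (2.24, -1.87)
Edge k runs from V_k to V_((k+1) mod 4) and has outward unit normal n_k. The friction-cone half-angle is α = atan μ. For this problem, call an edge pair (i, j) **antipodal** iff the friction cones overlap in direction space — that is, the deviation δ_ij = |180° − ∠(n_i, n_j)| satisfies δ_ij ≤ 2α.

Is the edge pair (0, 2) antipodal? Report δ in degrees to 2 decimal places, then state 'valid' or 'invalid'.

α = atan 0.8 = 38.66°;  2α = 77.32°
edge 0: e_0 = (-2.49, -2.61);  n_0 = (-0.7235, +0.6903)
edge 2: e_2 = (+3.86, +1.47);  n_2 = (+0.3559, -0.9345)
∠(n_0, n_2) = 154.50°
δ = |180° − 154.50°| = 25.50°
25.50° ≤ 2α = 77.32°  →  valid

δ = 25.50°, valid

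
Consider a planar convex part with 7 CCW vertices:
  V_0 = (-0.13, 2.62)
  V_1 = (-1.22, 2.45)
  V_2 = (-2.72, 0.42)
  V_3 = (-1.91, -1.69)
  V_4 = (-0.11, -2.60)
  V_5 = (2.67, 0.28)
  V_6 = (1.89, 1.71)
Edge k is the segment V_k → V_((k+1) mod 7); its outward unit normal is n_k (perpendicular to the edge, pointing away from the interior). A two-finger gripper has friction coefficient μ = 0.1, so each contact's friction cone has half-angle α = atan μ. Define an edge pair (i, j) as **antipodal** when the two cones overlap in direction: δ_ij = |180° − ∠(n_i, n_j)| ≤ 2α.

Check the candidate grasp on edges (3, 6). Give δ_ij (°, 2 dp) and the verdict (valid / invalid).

δ = 2.57°, valid

α = atan 0.1 = 5.71°;  2α = 11.42°
edge 3: e_3 = (+1.80, -0.91);  n_3 = (-0.4512, -0.8924)
edge 6: e_6 = (-2.02, +0.91);  n_6 = (+0.4107, +0.9118)
∠(n_3, n_6) = 177.43°
δ = |180° − 177.43°| = 2.57°
2.57° ≤ 2α = 11.42°  →  valid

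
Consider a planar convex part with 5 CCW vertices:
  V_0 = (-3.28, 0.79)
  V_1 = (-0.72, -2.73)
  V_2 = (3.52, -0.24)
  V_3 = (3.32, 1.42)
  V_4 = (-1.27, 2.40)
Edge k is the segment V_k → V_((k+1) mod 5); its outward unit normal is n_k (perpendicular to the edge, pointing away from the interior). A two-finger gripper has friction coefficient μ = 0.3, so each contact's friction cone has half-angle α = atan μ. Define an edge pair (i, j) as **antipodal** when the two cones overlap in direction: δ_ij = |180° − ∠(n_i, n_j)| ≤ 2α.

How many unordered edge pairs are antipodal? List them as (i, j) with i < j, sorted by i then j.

α = atan 0.3 = 16.70°;  2α = 33.40°
n_0 = (-0.8087, -0.5882)
n_1 = (+0.5064, -0.8623)
n_2 = (+0.9928, +0.1196)
n_3 = (+0.2088, +0.9780)
n_4 = (-0.6252, +0.7805)
  (0,1): δ = 95.60°  ·
  (0,2): δ = 29.16°  ✓
  (0,3): δ = 41.92°  ·
  (0,4): δ = 92.67°  ·
  (1,2): δ = 113.55°  ·
  (1,3): δ = 42.48°  ·
  (1,4): δ = 8.27°  ✓
  (2,3): δ = 108.92°  ·
  (2,4): δ = 58.18°  ·
  (3,4): δ = 129.25°  ·
antipodal pairs: 2

count = 2; pairs: (0,2), (1,4)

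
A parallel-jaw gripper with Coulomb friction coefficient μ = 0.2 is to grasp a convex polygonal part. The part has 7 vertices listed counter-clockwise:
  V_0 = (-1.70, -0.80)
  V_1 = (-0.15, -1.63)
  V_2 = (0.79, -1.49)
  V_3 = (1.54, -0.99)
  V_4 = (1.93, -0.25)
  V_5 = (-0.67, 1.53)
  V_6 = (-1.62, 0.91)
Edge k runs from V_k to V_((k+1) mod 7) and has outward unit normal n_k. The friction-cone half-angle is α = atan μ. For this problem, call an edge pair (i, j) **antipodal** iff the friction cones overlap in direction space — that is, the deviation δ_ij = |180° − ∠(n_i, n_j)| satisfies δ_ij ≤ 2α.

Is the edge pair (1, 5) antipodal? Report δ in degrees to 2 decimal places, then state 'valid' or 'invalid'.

δ = 24.66°, invalid

α = atan 0.2 = 11.31°;  2α = 22.62°
edge 1: e_1 = (+0.94, +0.14);  n_1 = (+0.1473, -0.9891)
edge 5: e_5 = (-0.95, -0.62);  n_5 = (-0.5465, +0.8374)
∠(n_1, n_5) = 155.34°
δ = |180° − 155.34°| = 24.66°
24.66° > 2α = 22.62°  →  invalid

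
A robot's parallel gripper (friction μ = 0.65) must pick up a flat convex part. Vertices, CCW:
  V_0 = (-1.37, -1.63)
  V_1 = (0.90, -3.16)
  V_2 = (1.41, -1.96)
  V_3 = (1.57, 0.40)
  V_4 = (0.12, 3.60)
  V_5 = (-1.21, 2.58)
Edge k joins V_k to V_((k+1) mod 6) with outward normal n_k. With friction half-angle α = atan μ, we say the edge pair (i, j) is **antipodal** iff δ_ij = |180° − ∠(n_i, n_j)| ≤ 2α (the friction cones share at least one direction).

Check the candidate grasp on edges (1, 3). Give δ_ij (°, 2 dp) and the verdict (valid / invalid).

δ = 132.60°, invalid

α = atan 0.65 = 33.02°;  2α = 66.05°
edge 1: e_1 = (+0.51, +1.20);  n_1 = (+0.9203, -0.3911)
edge 3: e_3 = (-1.45, +3.20);  n_3 = (+0.9109, +0.4127)
∠(n_1, n_3) = 47.40°
δ = |180° − 47.40°| = 132.60°
132.60° > 2α = 66.05°  →  invalid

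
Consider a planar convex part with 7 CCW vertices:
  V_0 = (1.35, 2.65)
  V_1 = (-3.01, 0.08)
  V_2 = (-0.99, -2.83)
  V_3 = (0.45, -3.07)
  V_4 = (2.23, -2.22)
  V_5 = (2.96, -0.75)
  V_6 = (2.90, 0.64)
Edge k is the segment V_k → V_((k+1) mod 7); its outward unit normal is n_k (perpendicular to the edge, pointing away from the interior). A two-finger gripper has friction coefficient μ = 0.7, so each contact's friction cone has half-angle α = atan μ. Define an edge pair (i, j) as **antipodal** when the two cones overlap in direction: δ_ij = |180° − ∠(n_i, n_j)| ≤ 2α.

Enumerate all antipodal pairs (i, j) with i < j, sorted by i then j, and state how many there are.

α = atan 0.7 = 34.99°;  2α = 69.98°
n_0 = (-0.5078, +0.8615)
n_1 = (-0.8215, -0.5702)
n_2 = (-0.1644, -0.9864)
n_3 = (+0.4309, -0.9024)
n_4 = (+0.8956, -0.4448)
n_5 = (+0.9991, +0.0431)
n_6 = (+0.7919, +0.6107)
  (0,1): δ = 85.75°  ·
  (0,2): δ = 39.98°  ✓
  (0,3): δ = 4.99°  ✓
  (0,4): δ = 33.07°  ✓
  (0,5): δ = 61.95°  ✓
  (0,6): δ = 97.12°  ·
  (1,2): δ = 134.23°  ·
  (1,3): δ = 99.24°  ·
  (1,4): δ = 61.18°  ✓
  (1,5): δ = 32.30°  ✓
  (1,6): δ = 2.87°  ✓
  (2,3): δ = 145.01°  ·
  (2,4): δ = 106.95°  ·
  (2,5): δ = 78.07°  ·
  (2,6): δ = 42.90°  ✓
  (3,4): δ = 141.93°  ·
  (3,5): δ = 113.05°  ·
  (3,6): δ = 77.89°  ·
  (4,5): δ = 151.12°  ·
  (4,6): δ = 115.95°  ·
  (5,6): δ = 144.83°  ·
antipodal pairs: 8

count = 8; pairs: (0,2), (0,3), (0,4), (0,5), (1,4), (1,5), (1,6), (2,6)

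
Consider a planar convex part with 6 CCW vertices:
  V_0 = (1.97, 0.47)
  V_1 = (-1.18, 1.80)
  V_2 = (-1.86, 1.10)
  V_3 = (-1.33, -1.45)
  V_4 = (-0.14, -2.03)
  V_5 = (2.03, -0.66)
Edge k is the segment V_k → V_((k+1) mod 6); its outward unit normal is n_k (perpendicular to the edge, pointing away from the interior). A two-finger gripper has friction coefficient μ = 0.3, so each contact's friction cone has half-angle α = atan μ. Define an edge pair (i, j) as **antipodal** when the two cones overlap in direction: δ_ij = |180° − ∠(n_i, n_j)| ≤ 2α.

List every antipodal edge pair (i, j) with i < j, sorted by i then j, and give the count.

count = 3; pairs: (0,3), (1,4), (2,5)

α = atan 0.3 = 16.70°;  2α = 33.40°
n_0 = (+0.3890, +0.9212)
n_1 = (-0.7173, +0.6968)
n_2 = (-0.9791, -0.2035)
n_3 = (-0.4381, -0.8989)
n_4 = (+0.5338, -0.8456)
n_5 = (+0.9986, +0.0530)
  (0,1): δ = 111.28°  ·
  (0,2): δ = 55.37°  ·
  (0,3): δ = 3.09°  ✓
  (0,4): δ = 55.16°  ·
  (0,5): δ = 115.93°  ·
  (1,2): δ = 124.09°  ·
  (1,3): δ = 71.81°  ·
  (1,4): δ = 13.56°  ✓
  (1,5): δ = 47.21°  ·
  (2,3): δ = 127.73°  ·
  (2,4): δ = 69.48°  ·
  (2,5): δ = 8.70°  ✓
  (3,4): δ = 121.75°  ·
  (3,5): δ = 60.98°  ·
  (4,5): δ = 119.23°  ·
antipodal pairs: 3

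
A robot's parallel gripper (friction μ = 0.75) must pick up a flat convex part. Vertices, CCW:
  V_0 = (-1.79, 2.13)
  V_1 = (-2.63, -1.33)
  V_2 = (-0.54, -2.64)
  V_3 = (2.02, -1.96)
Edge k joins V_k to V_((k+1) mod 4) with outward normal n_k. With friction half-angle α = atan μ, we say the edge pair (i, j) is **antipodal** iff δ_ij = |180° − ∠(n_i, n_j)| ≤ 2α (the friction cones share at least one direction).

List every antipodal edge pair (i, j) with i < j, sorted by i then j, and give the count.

α = atan 0.75 = 36.87°;  2α = 73.74°
n_0 = (-0.9718, +0.2359)
n_1 = (-0.5311, -0.8473)
n_2 = (+0.2567, -0.9665)
n_3 = (+0.7317, +0.6816)
  (0,1): δ = 108.43°  ·
  (0,2): δ = 61.48°  ✓
  (0,3): δ = 56.62°  ✓
  (1,2): δ = 133.05°  ·
  (1,3): δ = 14.95°  ✓
  (2,3): δ = 61.91°  ✓
antipodal pairs: 4

count = 4; pairs: (0,2), (0,3), (1,3), (2,3)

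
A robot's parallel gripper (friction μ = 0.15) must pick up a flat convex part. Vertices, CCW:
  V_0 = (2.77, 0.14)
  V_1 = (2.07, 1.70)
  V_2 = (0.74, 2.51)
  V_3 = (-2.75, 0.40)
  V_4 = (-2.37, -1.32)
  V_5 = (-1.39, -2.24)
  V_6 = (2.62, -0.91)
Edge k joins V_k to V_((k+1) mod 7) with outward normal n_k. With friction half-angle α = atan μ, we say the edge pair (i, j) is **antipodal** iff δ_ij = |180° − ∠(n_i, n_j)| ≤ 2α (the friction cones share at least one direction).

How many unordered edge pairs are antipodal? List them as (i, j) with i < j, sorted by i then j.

α = atan 0.15 = 8.53°;  2α = 17.06°
n_0 = (+0.9124, +0.4094)
n_1 = (+0.5202, +0.8541)
n_2 = (-0.5174, +0.8558)
n_3 = (-0.9765, -0.2157)
n_4 = (-0.6844, -0.7291)
n_5 = (+0.3148, -0.9492)
n_6 = (+0.9899, -0.1414)
  (0,1): δ = 145.51°  ·
  (0,2): δ = 83.01°  ·
  (0,3): δ = 11.71°  ✓
  (0,4): δ = 22.64°  ·
  (0,5): δ = 84.18°  ·
  (0,6): δ = 147.70°  ·
  (1,2): δ = 117.50°  ·
  (1,3): δ = 46.20°  ·
  (1,4): δ = 11.85°  ✓
  (1,5): δ = 49.69°  ·
  (1,6): δ = 113.21°  ·
  (2,3): δ = 108.70°  ·
  (2,4): δ = 74.35°  ·
  (2,5): δ = 12.81°  ✓
  (2,6): δ = 50.71°  ·
  (3,4): δ = 145.65°  ·
  (3,5): δ = 84.11°  ·
  (3,6): δ = 20.59°  ·
  (4,5): δ = 118.46°  ·
  (4,6): δ = 54.94°  ·
  (5,6): δ = 116.48°  ·
antipodal pairs: 3

count = 3; pairs: (0,3), (1,4), (2,5)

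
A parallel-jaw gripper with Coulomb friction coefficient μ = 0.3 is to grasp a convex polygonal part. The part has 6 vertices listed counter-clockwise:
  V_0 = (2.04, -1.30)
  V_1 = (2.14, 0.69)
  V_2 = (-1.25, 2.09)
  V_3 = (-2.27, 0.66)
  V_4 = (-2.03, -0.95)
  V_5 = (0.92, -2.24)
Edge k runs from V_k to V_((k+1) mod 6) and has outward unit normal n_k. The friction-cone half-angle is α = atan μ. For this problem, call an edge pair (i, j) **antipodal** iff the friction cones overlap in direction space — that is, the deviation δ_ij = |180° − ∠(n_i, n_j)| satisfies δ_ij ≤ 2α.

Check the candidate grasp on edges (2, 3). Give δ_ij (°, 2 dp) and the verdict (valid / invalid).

δ = 136.02°, invalid

α = atan 0.3 = 16.70°;  2α = 33.40°
edge 2: e_2 = (-1.02, -1.43);  n_2 = (-0.8141, +0.5807)
edge 3: e_3 = (+0.24, -1.61);  n_3 = (-0.9891, -0.1474)
∠(n_2, n_3) = 43.98°
δ = |180° − 43.98°| = 136.02°
136.02° > 2α = 33.40°  →  invalid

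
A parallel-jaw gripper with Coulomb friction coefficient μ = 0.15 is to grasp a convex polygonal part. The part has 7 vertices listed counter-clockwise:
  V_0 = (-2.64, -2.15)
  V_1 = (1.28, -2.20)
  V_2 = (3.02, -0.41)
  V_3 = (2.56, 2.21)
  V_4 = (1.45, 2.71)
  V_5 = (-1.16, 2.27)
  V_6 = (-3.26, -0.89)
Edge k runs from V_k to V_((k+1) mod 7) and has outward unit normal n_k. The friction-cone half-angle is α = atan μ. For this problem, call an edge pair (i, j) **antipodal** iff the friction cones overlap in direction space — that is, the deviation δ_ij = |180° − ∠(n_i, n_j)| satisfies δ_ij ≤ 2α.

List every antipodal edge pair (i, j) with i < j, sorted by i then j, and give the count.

α = atan 0.15 = 8.53°;  2α = 17.06°
n_0 = (-0.0128, -0.9999)
n_1 = (+0.7171, -0.6970)
n_2 = (+0.9849, +0.1729)
n_3 = (+0.4107, +0.9118)
n_4 = (-0.1662, +0.9861)
n_5 = (-0.8329, +0.5535)
n_6 = (-0.8973, -0.4415)
  (0,1): δ = 133.46°  ·
  (0,2): δ = 79.31°  ·
  (0,3): δ = 23.52°  ·
  (0,4): δ = 10.30°  ✓
  (0,5): δ = 57.12°  ·
  (0,6): δ = 116.93°  ·
  (1,2): δ = 125.85°  ·
  (1,3): δ = 70.06°  ·
  (1,4): δ = 36.24°  ·
  (1,5): δ = 10.58°  ✓
  (1,6): δ = 70.39°  ·
  (2,3): δ = 124.21°  ·
  (2,4): δ = 90.39°  ·
  (2,5): δ = 43.56°  ·
  (2,6): δ = 16.24°  ✓
  (3,4): δ = 146.18°  ·
  (3,5): δ = 99.36°  ·
  (3,6): δ = 39.55°  ·
  (4,5): δ = 133.18°  ·
  (4,6): δ = 73.37°  ·
  (5,6): δ = 120.19°  ·
antipodal pairs: 3

count = 3; pairs: (0,4), (1,5), (2,6)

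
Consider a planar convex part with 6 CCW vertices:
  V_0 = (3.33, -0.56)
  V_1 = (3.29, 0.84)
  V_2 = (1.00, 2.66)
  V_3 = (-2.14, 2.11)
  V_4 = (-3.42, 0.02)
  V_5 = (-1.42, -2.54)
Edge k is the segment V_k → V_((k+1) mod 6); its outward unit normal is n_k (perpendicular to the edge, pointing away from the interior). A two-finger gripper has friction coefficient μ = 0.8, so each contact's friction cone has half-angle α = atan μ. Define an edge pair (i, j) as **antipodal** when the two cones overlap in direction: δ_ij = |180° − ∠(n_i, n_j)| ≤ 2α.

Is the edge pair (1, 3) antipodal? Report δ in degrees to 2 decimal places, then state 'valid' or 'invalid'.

δ = 83.01°, invalid

α = atan 0.8 = 38.66°;  2α = 77.32°
edge 1: e_1 = (-2.29, +1.82);  n_1 = (+0.6222, +0.7829)
edge 3: e_3 = (-1.28, -2.09);  n_3 = (-0.8528, +0.5223)
∠(n_1, n_3) = 96.99°
δ = |180° − 96.99°| = 83.01°
83.01° > 2α = 77.32°  →  invalid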